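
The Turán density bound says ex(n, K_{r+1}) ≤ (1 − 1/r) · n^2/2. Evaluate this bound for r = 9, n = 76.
Turán density bound = (8/9) · 76^2/2 = 23104/9 ≈ 2567.1111

Turán's theorem: ex(n, K_{r+1}) is achieved by the complete r-partite Turán graph T(n, r) with parts as balanced as possible, and is at most (1 − 1/r) · n^2/2. For r = 9, n = 76: the density bound is (8/9) · 5776/2 = 23104/9 ≈ 2567.1111. The integer-valued extremum is e(T(76, 9)) = 2566, which is strictly less than the density bound 23104/9 since 9 ∤ 76 (the parts of T(76, 9) cannot all be equal).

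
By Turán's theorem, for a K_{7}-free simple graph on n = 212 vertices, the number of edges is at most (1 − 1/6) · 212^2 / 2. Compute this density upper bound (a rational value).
Turán density bound = (5/6) · 212^2/2 = 56180/3 ≈ 18726.6667

Turán's theorem: ex(n, K_{r+1}) is achieved by the complete r-partite Turán graph T(n, r) with parts as balanced as possible, and is at most (1 − 1/r) · n^2/2. For r = 6, n = 212: the density bound is (5/6) · 44944/2 = 56180/3 ≈ 18726.6667. The integer-valued extremum is e(T(212, 6)) = 18726, which is strictly less than the density bound 56180/3 since 6 ∤ 212 (the parts of T(212, 6) cannot all be equal).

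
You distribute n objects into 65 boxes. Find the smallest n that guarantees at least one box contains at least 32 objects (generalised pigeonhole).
n = (32 − 1)·65 + 1 = 2016

By the generalised pigeonhole principle, to guarantee some box contains ≥ r objects we need more than (r − 1) · k objects total. Threshold: n = (r − 1) · k + 1. With r = 32 and k = 65: n = 31 · 65 + 1 = 2015 + 1 = 2016. For n = 2015 = 31 · 65, we can put exactly 31 objects in every box, avoiding 32 in any single one — so 2016 is tight.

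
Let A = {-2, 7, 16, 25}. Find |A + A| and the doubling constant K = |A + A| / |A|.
K = |A + A| / |A| = 7/4

Enumerate A + A = {a + b : a, b ∈ A}. With |A| = 4, there are |A|^2 = 16 ordered sum pairs; collecting distinct values, A + A = {-4, 5, 14, 23, 32, 41, 50}, so |A + A| = 7. Thus K = 7/4. Here |A + A| = 2|A| − 1 = 7, the minimum possible — so K = 7/4 is minimal, which holds iff A is an arithmetic progression.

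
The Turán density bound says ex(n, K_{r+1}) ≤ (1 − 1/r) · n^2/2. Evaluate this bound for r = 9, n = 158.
Turán density bound = (8/9) · 158^2/2 = 99856/9 ≈ 11095.1111

Turán's theorem: ex(n, K_{r+1}) is achieved by the complete r-partite Turán graph T(n, r) with parts as balanced as possible, and is at most (1 − 1/r) · n^2/2. For r = 9, n = 158: the density bound is (8/9) · 24964/2 = 99856/9 ≈ 11095.1111. The integer-valued extremum is e(T(158, 9)) = 11094, which is strictly less than the density bound 99856/9 since 9 ∤ 158 (the parts of T(158, 9) cannot all be equal).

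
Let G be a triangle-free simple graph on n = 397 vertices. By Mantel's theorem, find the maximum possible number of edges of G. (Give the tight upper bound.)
ex(397, K_3) = ⌊397^2/4⌋ = 39402

Mantel (1907): a triangle-free graph on n vertices has at most ⌊n^2/4⌋ edges, with equality for the complete bipartite graph K_{⌊n/2⌋, ⌈n/2⌉}. For n = 397: ⌊397^2/4⌋ = ⌊157609/4⌋ = 39402. The extremal graph is K_{198, 199}, which has 198·199 = 39402 edges.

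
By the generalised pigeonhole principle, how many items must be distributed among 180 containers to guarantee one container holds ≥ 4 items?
n = (4 − 1)·180 + 1 = 541

By the generalised pigeonhole principle, to guarantee some box contains ≥ r objects we need more than (r − 1) · k objects total. Threshold: n = (r − 1) · k + 1. With r = 4 and k = 180: n = 3 · 180 + 1 = 540 + 1 = 541. For n = 540 = 3 · 180, we can put exactly 3 objects in every box, avoiding 4 in any single one — so 541 is tight.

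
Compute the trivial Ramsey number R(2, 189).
R(2, 189) = 189

R(2, k) = k for all k ≥ 2: in a 2-colouring of K_k, either some edge is red (a red K_2) or all edges are blue (a blue K_k). And K_{188} coloured all-blue has no blue K_189, so R(2, 189) > 188. Hence R(2, 189) = 189.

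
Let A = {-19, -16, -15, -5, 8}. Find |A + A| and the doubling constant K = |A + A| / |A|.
K = |A + A| / |A| = 15/5 = 3

Enumerate A + A = {a + b : a, b ∈ A}. With |A| = 5, there are |A|^2 = 25 ordered sum pairs; collecting distinct values, A + A = {-38, -35, -34, -32, -31, -30, -24, -21, -20, -11, -10, -8, -7, 3, 16}, so |A + A| = 15. Thus K = 15/5 = 3. For comparison, the minimum possible |A + A| over all 5-element sets is 2·5 − 1 = 9 (so min K = 9/5), attained only by arithmetic progressions.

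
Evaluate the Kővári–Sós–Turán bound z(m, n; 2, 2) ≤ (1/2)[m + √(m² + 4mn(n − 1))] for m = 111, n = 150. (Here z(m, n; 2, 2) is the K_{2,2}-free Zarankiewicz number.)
z(111, 150; 2, 2) ≤ (1/2)[111 + √(111² + 4·111·150·149)] = (1/2)[111 + √9935721] = 1631.5489

Kővári–Sós–Turán: let r_1, ..., r_111 be the row sums and z = Σ r_i the total number of 1s. Each pair of columns can share at most one row with both entries 1 (else a 2×2 all-ones block appears), so Σ_i C(r_i, 2) ≤ C(150, 2) = 11175. By convexity Σ_i C(r_i, 2) ≥ 111·C(z/111, 2) = z(z − 111)/(2·111), giving z² − 111z − 111·150·149 ≤ 0 and hence z ≤ (1/2)[111 + √(12321 + 4·2480850)] = (1/2)[111 + √9935721] ≈ (1/2)(111 + 3152.0979) = 1631.5489.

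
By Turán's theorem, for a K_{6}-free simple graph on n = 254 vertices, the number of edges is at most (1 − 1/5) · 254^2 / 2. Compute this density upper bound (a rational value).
Turán density bound = (4/5) · 254^2/2 = 129032/5 ≈ 25806.4

Turán's theorem: ex(n, K_{r+1}) is achieved by the complete r-partite Turán graph T(n, r) with parts as balanced as possible, and is at most (1 − 1/r) · n^2/2. For r = 5, n = 254: the density bound is (4/5) · 64516/2 = 129032/5 ≈ 25806.4. The integer-valued extremum is e(T(254, 5)) = 25806, which is strictly less than the density bound 129032/5 since 5 ∤ 254 (the parts of T(254, 5) cannot all be equal).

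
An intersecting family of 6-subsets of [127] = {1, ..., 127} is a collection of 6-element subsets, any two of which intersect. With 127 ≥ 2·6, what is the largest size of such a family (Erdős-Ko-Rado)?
max |F| = C(126, 5) = 244222650

The Erdős-Ko-Rado theorem states: for n ≥ 2k, an intersecting family of k-subsets of an n-element set has size at most C(n − 1, k − 1), with equality for 'star' families {A ⊆ [n] : |A| = k, i ∈ A} (fix an element i). For n = 127, k = 6: C(126, 5) = 244222650.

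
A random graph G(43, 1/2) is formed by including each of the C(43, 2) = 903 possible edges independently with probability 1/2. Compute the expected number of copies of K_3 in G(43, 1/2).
E[# K_3] = C(43, 3) · (1/2)^C(3, 2) = 12341 / 2^3 = 1542.625

For each 3-subset S of vertices (there are C(43, 3) = 12341 such S), let X_S = 1 if S induces a K_3 (all C(3, 2) = 3 edges present). Then P(X_S = 1) = (1/2)^3 = 1/8. By linearity of expectation, E[# K_3] = C(43, 3) · (1/2)^3 = 12341 / 8 = 1542.625.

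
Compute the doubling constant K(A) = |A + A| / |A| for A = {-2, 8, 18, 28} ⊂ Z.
K = |A + A| / |A| = 7/4

Enumerate A + A = {a + b : a, b ∈ A}. With |A| = 4, there are |A|^2 = 16 ordered sum pairs; collecting distinct values, A + A = {-4, 6, 16, 26, 36, 46, 56}, so |A + A| = 7. Thus K = 7/4. Here |A + A| = 2|A| − 1 = 7, the minimum possible — so K = 7/4 is minimal, which holds iff A is an arithmetic progression.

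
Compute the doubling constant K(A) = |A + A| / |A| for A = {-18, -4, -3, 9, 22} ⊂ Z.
K = |A + A| / |A| = 14/5

Enumerate A + A = {a + b : a, b ∈ A}. With |A| = 5, there are |A|^2 = 25 ordered sum pairs; collecting distinct values, A + A = {-36, -22, -21, -9, -8, -7, -6, 4, 5, 6, 18, 19, 31, 44}, so |A + A| = 14. Thus K = 14/5. For comparison, the minimum possible |A + A| over all 5-element sets is 2·5 − 1 = 9 (so min K = 9/5), attained only by arithmetic progressions.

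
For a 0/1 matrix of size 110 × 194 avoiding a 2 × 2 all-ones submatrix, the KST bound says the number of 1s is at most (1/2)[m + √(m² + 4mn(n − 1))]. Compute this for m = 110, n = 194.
z(110, 194; 2, 2) ≤ (1/2)[110 + √(110² + 4·110·194·193)] = (1/2)[110 + √16486580] = 2085.1835

Kővári–Sós–Turán: let r_1, ..., r_110 be the row sums and z = Σ r_i the total number of 1s. Each pair of columns can share at most one row with both entries 1 (else a 2×2 all-ones block appears), so Σ_i C(r_i, 2) ≤ C(194, 2) = 18721. By convexity Σ_i C(r_i, 2) ≥ 110·C(z/110, 2) = z(z − 110)/(2·110), giving z² − 110z − 110·194·193 ≤ 0 and hence z ≤ (1/2)[110 + √(12100 + 4·4118620)] = (1/2)[110 + √16486580] ≈ (1/2)(110 + 4060.367) = 2085.1835.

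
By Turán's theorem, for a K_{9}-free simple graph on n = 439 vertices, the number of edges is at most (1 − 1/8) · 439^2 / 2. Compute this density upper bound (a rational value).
Turán density bound = (7/8) · 439^2/2 = 1349047/16 ≈ 84315.4375

Turán's theorem: ex(n, K_{r+1}) is achieved by the complete r-partite Turán graph T(n, r) with parts as balanced as possible, and is at most (1 − 1/r) · n^2/2. For r = 8, n = 439: the density bound is (7/8) · 192721/2 = 1349047/16 ≈ 84315.4375. The integer-valued extremum is e(T(439, 8)) = 84315, which is strictly less than the density bound 1349047/16 since 8 ∤ 439 (the parts of T(439, 8) cannot all be equal).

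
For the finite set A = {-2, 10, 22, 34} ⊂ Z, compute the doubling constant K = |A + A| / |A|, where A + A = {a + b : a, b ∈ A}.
K = |A + A| / |A| = 7/4

Enumerate A + A = {a + b : a, b ∈ A}. With |A| = 4, there are |A|^2 = 16 ordered sum pairs; collecting distinct values, A + A = {-4, 8, 20, 32, 44, 56, 68}, so |A + A| = 7. Thus K = 7/4. Here |A + A| = 2|A| − 1 = 7, the minimum possible — so K = 7/4 is minimal, which holds iff A is an arithmetic progression.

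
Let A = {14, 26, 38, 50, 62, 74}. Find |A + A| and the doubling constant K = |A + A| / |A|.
K = |A + A| / |A| = 11/6

Enumerate A + A = {a + b : a, b ∈ A}. With |A| = 6, there are |A|^2 = 36 ordered sum pairs; collecting distinct values, A + A = {28, 40, 52, 64, 76, 88, 100, 112, 124, 136, 148}, so |A + A| = 11. Thus K = 11/6. Here |A + A| = 2|A| − 1 = 11, the minimum possible — so K = 11/6 is minimal, which holds iff A is an arithmetic progression.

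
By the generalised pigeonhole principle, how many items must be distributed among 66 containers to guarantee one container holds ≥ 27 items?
n = (27 − 1)·66 + 1 = 1717

By the generalised pigeonhole principle, to guarantee some box contains ≥ r objects we need more than (r − 1) · k objects total. Threshold: n = (r − 1) · k + 1. With r = 27 and k = 66: n = 26 · 66 + 1 = 1716 + 1 = 1717. For n = 1716 = 26 · 66, we can put exactly 26 objects in every box, avoiding 27 in any single one — so 1717 is tight.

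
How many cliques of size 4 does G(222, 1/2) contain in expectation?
E[# K_4] = C(222, 4) · (1/2)^C(4, 2) = 98491965 / 2^6 = 1538936.953125

For each 4-subset S of vertices (there are C(222, 4) = 98491965 such S), let X_S = 1 if S induces a K_4 (all C(4, 2) = 6 edges present). Then P(X_S = 1) = (1/2)^6 = 1/64. By linearity of expectation, E[# K_4] = C(222, 4) · (1/2)^6 = 98491965 / 64 = 1538936.953125.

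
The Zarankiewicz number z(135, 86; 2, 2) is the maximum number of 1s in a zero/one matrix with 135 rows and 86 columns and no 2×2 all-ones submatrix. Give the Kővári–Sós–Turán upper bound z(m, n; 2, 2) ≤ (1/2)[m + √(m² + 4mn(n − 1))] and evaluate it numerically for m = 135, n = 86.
z(135, 86; 2, 2) ≤ (1/2)[135 + √(135² + 4·135·86·85)] = (1/2)[135 + √3965625] = 1063.1939

Kővári–Sós–Turán: let r_1, ..., r_135 be the row sums and z = Σ r_i the total number of 1s. Each pair of columns can share at most one row with both entries 1 (else a 2×2 all-ones block appears), so Σ_i C(r_i, 2) ≤ C(86, 2) = 3655. By convexity Σ_i C(r_i, 2) ≥ 135·C(z/135, 2) = z(z − 135)/(2·135), giving z² − 135z − 135·86·85 ≤ 0 and hence z ≤ (1/2)[135 + √(18225 + 4·986850)] = (1/2)[135 + √3965625] ≈ (1/2)(135 + 1991.3877) = 1063.1939.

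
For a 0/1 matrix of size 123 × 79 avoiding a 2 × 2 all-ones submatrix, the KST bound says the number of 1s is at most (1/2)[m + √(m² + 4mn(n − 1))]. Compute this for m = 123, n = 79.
z(123, 79; 2, 2) ≤ (1/2)[123 + √(123² + 4·123·79·78)] = (1/2)[123 + √3046833] = 934.259

Kővári–Sós–Turán: let r_1, ..., r_123 be the row sums and z = Σ r_i the total number of 1s. Each pair of columns can share at most one row with both entries 1 (else a 2×2 all-ones block appears), so Σ_i C(r_i, 2) ≤ C(79, 2) = 3081. By convexity Σ_i C(r_i, 2) ≥ 123·C(z/123, 2) = z(z − 123)/(2·123), giving z² − 123z − 123·79·78 ≤ 0 and hence z ≤ (1/2)[123 + √(15129 + 4·757926)] = (1/2)[123 + √3046833] ≈ (1/2)(123 + 1745.518) = 934.259.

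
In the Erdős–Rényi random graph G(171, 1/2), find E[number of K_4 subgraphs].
E[# K_4] = C(171, 4) · (1/2)^C(4, 2) = 34389810 / 2^6 = 17194905/32 = 537340.78125

For each 4-subset S of vertices (there are C(171, 4) = 34389810 such S), let X_S = 1 if S induces a K_4 (all C(4, 2) = 6 edges present). Then P(X_S = 1) = (1/2)^6 = 1/64. By linearity of expectation, E[# K_4] = C(171, 4) · (1/2)^6 = 34389810 / 64 = 17194905/32 = 537340.78125.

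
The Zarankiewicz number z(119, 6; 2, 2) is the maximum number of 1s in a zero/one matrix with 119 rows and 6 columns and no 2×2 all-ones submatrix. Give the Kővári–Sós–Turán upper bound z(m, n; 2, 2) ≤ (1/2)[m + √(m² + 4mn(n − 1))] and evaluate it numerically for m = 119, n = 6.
z(119, 6; 2, 2) ≤ (1/2)[119 + √(119² + 4·119·6·5)] = (1/2)[119 + √28441] = 143.8223

Kővári–Sós–Turán: let r_1, ..., r_119 be the row sums and z = Σ r_i the total number of 1s. Each pair of columns can share at most one row with both entries 1 (else a 2×2 all-ones block appears), so Σ_i C(r_i, 2) ≤ C(6, 2) = 15. By convexity Σ_i C(r_i, 2) ≥ 119·C(z/119, 2) = z(z − 119)/(2·119), giving z² − 119z − 119·6·5 ≤ 0 and hence z ≤ (1/2)[119 + √(14161 + 4·3570)] = (1/2)[119 + √28441] ≈ (1/2)(119 + 168.6446) = 143.8223.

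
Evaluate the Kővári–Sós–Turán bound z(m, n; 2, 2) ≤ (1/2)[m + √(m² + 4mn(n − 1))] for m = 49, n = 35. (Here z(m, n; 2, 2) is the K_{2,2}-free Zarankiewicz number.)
z(49, 35; 2, 2) ≤ (1/2)[49 + √(49² + 4·49·35·34)] = (1/2)[49 + √235641] = 267.2143

Kővári–Sós–Turán: let r_1, ..., r_49 be the row sums and z = Σ r_i the total number of 1s. Each pair of columns can share at most one row with both entries 1 (else a 2×2 all-ones block appears), so Σ_i C(r_i, 2) ≤ C(35, 2) = 595. By convexity Σ_i C(r_i, 2) ≥ 49·C(z/49, 2) = z(z − 49)/(2·49), giving z² − 49z − 49·35·34 ≤ 0 and hence z ≤ (1/2)[49 + √(2401 + 4·58310)] = (1/2)[49 + √235641] ≈ (1/2)(49 + 485.4287) = 267.2143.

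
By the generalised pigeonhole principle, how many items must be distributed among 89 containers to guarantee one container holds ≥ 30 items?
n = (30 − 1)·89 + 1 = 2582

By the generalised pigeonhole principle, to guarantee some box contains ≥ r objects we need more than (r − 1) · k objects total. Threshold: n = (r − 1) · k + 1. With r = 30 and k = 89: n = 29 · 89 + 1 = 2581 + 1 = 2582. For n = 2581 = 29 · 89, we can put exactly 29 objects in every box, avoiding 30 in any single one — so 2582 is tight.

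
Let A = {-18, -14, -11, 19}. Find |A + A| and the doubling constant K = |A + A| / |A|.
K = |A + A| / |A| = 10/4 = 5/2

Enumerate A + A = {a + b : a, b ∈ A}. With |A| = 4, there are |A|^2 = 16 ordered sum pairs; collecting distinct values, A + A = {-36, -32, -29, -28, -25, -22, 1, 5, 8, 38}, so |A + A| = 10. Thus K = 10/4 = 5/2. For comparison, the minimum possible |A + A| over all 4-element sets is 2·4 − 1 = 7 (so min K = 7/4), attained only by arithmetic progressions.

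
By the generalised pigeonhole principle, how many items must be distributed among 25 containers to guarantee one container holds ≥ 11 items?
n = (11 − 1)·25 + 1 = 251

By the generalised pigeonhole principle, to guarantee some box contains ≥ r objects we need more than (r − 1) · k objects total. Threshold: n = (r − 1) · k + 1. With r = 11 and k = 25: n = 10 · 25 + 1 = 250 + 1 = 251. For n = 250 = 10 · 25, we can put exactly 10 objects in every box, avoiding 11 in any single one — so 251 is tight.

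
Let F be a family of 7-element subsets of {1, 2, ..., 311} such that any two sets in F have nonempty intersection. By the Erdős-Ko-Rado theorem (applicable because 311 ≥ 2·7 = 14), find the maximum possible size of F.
max |F| = C(310, 6) = 1174080931485

Erdős-Ko-Rado (1961): when n ≥ 2k, max |F| = C(n−1, k−1). The bound is attained by the star {A : i ∈ A} for any fixed i ∈ [n]. Here C(311−1, 7−1) = C(310, 6) = 1174080931485.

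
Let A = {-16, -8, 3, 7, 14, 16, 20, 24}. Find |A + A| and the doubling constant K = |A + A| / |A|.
K = |A + A| / |A| = 31/8

Enumerate A + A = {a + b : a, b ∈ A}. With |A| = 8, there are |A|^2 = 64 ordered sum pairs; collecting distinct values, A + A = {-32, -24, -16, -13, -9, -5, -2, -1, 0, 4, 6, 8, 10, 12, 14, 16, 17, 19, 21, 23, 27, 28, 30, 31, 32, 34, 36, 38, 40, 44, 48}, so |A + A| = 31. Thus K = 31/8. For comparison, the minimum possible |A + A| over all 8-element sets is 2·8 − 1 = 15 (so min K = 15/8), attained only by arithmetic progressions.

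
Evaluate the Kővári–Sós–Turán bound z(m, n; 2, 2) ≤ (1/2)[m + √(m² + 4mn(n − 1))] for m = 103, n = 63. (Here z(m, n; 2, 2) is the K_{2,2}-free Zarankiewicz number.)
z(103, 63; 2, 2) ≤ (1/2)[103 + √(103² + 4·103·63·62)] = (1/2)[103 + √1619881] = 687.8727

Kővári–Sós–Turán: let r_1, ..., r_103 be the row sums and z = Σ r_i the total number of 1s. Each pair of columns can share at most one row with both entries 1 (else a 2×2 all-ones block appears), so Σ_i C(r_i, 2) ≤ C(63, 2) = 1953. By convexity Σ_i C(r_i, 2) ≥ 103·C(z/103, 2) = z(z − 103)/(2·103), giving z² − 103z − 103·63·62 ≤ 0 and hence z ≤ (1/2)[103 + √(10609 + 4·402318)] = (1/2)[103 + √1619881] ≈ (1/2)(103 + 1272.7455) = 687.8727.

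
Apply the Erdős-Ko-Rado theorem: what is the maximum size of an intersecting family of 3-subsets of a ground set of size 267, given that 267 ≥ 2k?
max |F| = C(266, 2) = 35245

The Erdős-Ko-Rado theorem states: for n ≥ 2k, an intersecting family of k-subsets of an n-element set has size at most C(n − 1, k − 1), with equality for 'star' families {A ⊆ [n] : |A| = k, i ∈ A} (fix an element i). For n = 267, k = 3: C(266, 2) = 35245.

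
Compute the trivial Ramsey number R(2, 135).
R(2, 135) = 135

R(2, k) = k for all k ≥ 2: in a 2-colouring of K_k, either some edge is red (a red K_2) or all edges are blue (a blue K_k). And K_{134} coloured all-blue has no blue K_135, so R(2, 135) > 134. Hence R(2, 135) = 135.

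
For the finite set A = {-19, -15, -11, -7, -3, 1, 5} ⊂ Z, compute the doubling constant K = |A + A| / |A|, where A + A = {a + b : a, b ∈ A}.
K = |A + A| / |A| = 13/7

Enumerate A + A = {a + b : a, b ∈ A}. With |A| = 7, there are |A|^2 = 49 ordered sum pairs; collecting distinct values, A + A = {-38, -34, -30, -26, -22, -18, -14, -10, -6, -2, 2, 6, 10}, so |A + A| = 13. Thus K = 13/7. Here |A + A| = 2|A| − 1 = 13, the minimum possible — so K = 13/7 is minimal, which holds iff A is an arithmetic progression.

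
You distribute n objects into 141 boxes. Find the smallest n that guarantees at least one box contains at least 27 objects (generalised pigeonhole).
n = (27 − 1)·141 + 1 = 3667

By the generalised pigeonhole principle, to guarantee some box contains ≥ r objects we need more than (r − 1) · k objects total. Threshold: n = (r − 1) · k + 1. With r = 27 and k = 141: n = 26 · 141 + 1 = 3666 + 1 = 3667. For n = 3666 = 26 · 141, we can put exactly 26 objects in every box, avoiding 27 in any single one — so 3667 is tight.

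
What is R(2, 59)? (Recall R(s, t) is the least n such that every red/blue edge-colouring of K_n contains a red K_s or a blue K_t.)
R(2, 59) = 59

R(2, k) = k for all k ≥ 2: in a 2-colouring of K_k, either some edge is red (a red K_2) or all edges are blue (a blue K_k). And K_{58} coloured all-blue has no blue K_59, so R(2, 59) > 58. Hence R(2, 59) = 59.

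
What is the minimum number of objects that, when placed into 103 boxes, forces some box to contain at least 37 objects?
n = (37 − 1)·103 + 1 = 3709

By the generalised pigeonhole principle, to guarantee some box contains ≥ r objects we need more than (r − 1) · k objects total. Threshold: n = (r − 1) · k + 1. With r = 37 and k = 103: n = 36 · 103 + 1 = 3708 + 1 = 3709. For n = 3708 = 36 · 103, we can put exactly 36 objects in every box, avoiding 37 in any single one — so 3709 is tight.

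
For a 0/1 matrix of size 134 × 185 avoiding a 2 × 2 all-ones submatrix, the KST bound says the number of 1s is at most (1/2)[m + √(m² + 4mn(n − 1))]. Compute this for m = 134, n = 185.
z(134, 185; 2, 2) ≤ (1/2)[134 + √(134² + 4·134·185·184)] = (1/2)[134 + √18263396] = 2203.7847

Kővári–Sós–Turán: let r_1, ..., r_134 be the row sums and z = Σ r_i the total number of 1s. Each pair of columns can share at most one row with both entries 1 (else a 2×2 all-ones block appears), so Σ_i C(r_i, 2) ≤ C(185, 2) = 17020. By convexity Σ_i C(r_i, 2) ≥ 134·C(z/134, 2) = z(z − 134)/(2·134), giving z² − 134z − 134·185·184 ≤ 0 and hence z ≤ (1/2)[134 + √(17956 + 4·4561360)] = (1/2)[134 + √18263396] ≈ (1/2)(134 + 4273.5695) = 2203.7847.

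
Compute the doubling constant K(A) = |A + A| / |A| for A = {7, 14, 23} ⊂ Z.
K = |A + A| / |A| = 6/3 = 2

Enumerate A + A = {a + b : a, b ∈ A}. With |A| = 3, there are |A|^2 = 9 ordered sum pairs; collecting distinct values, A + A = {14, 21, 28, 30, 37, 46}, so |A + A| = 6. Thus K = 6/3 = 2. For comparison, the minimum possible |A + A| over all 3-element sets is 2·3 − 1 = 5 (so min K = 5/3), attained only by arithmetic progressions.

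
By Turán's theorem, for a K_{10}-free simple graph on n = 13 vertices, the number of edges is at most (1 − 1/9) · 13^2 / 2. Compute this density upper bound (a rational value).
Turán density bound = (8/9) · 13^2/2 = 676/9 ≈ 75.1111

Turán's theorem: ex(n, K_{r+1}) is achieved by the complete r-partite Turán graph T(n, r) with parts as balanced as possible, and is at most (1 − 1/r) · n^2/2. For r = 9, n = 13: the density bound is (8/9) · 169/2 = 676/9 ≈ 75.1111. The integer-valued extremum is e(T(13, 9)) = 74, which is strictly less than the density bound 676/9 since 9 ∤ 13 (the parts of T(13, 9) cannot all be equal).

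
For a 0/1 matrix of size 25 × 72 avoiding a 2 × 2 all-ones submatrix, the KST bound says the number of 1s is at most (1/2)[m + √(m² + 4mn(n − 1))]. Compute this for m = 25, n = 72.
z(25, 72; 2, 2) ≤ (1/2)[25 + √(25² + 4·25·72·71)] = (1/2)[25 + √511825] = 370.2097

Kővári–Sós–Turán: let r_1, ..., r_25 be the row sums and z = Σ r_i the total number of 1s. Each pair of columns can share at most one row with both entries 1 (else a 2×2 all-ones block appears), so Σ_i C(r_i, 2) ≤ C(72, 2) = 2556. By convexity Σ_i C(r_i, 2) ≥ 25·C(z/25, 2) = z(z − 25)/(2·25), giving z² − 25z − 25·72·71 ≤ 0 and hence z ≤ (1/2)[25 + √(625 + 4·127800)] = (1/2)[25 + √511825] ≈ (1/2)(25 + 715.4195) = 370.2097.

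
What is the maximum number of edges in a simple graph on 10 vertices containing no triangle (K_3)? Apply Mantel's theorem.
ex(10, K_3) = ⌊10^2/4⌋ = 25

Mantel (1907): a triangle-free graph on n vertices has at most ⌊n^2/4⌋ edges, with equality for the complete bipartite graph K_{⌊n/2⌋, ⌈n/2⌉}. For n = 10: ⌊10^2/4⌋ = ⌊100/4⌋ = 25. The extremal graph is K_{5, 5}, which has 5·5 = 25 edges.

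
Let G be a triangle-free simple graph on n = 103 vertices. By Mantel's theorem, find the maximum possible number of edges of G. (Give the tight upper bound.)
ex(103, K_3) = ⌊103^2/4⌋ = 2652

Mantel (1907): a triangle-free graph on n vertices has at most ⌊n^2/4⌋ edges, with equality for the complete bipartite graph K_{⌊n/2⌋, ⌈n/2⌉}. For n = 103: ⌊103^2/4⌋ = ⌊10609/4⌋ = 2652. The extremal graph is K_{51, 52}, which has 51·52 = 2652 edges.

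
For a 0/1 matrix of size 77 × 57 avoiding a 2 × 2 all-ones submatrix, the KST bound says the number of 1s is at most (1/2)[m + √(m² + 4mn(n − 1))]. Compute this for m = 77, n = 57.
z(77, 57; 2, 2) ≤ (1/2)[77 + √(77² + 4·77·57·56)] = (1/2)[77 + √989065] = 535.7587

Kővári–Sós–Turán: let r_1, ..., r_77 be the row sums and z = Σ r_i the total number of 1s. Each pair of columns can share at most one row with both entries 1 (else a 2×2 all-ones block appears), so Σ_i C(r_i, 2) ≤ C(57, 2) = 1596. By convexity Σ_i C(r_i, 2) ≥ 77·C(z/77, 2) = z(z − 77)/(2·77), giving z² − 77z − 77·57·56 ≤ 0 and hence z ≤ (1/2)[77 + √(5929 + 4·245784)] = (1/2)[77 + √989065] ≈ (1/2)(77 + 994.5175) = 535.7587.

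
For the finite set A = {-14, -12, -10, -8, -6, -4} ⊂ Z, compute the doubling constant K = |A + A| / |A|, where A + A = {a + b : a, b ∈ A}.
K = |A + A| / |A| = 11/6

Enumerate A + A = {a + b : a, b ∈ A}. With |A| = 6, there are |A|^2 = 36 ordered sum pairs; collecting distinct values, A + A = {-28, -26, -24, -22, -20, -18, -16, -14, -12, -10, -8}, so |A + A| = 11. Thus K = 11/6. Here |A + A| = 2|A| − 1 = 11, the minimum possible — so K = 11/6 is minimal, which holds iff A is an arithmetic progression.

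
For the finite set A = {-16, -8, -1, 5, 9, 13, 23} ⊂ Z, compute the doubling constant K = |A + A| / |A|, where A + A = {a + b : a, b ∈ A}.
K = |A + A| / |A| = 25/7

Enumerate A + A = {a + b : a, b ∈ A}. With |A| = 7, there are |A|^2 = 49 ordered sum pairs; collecting distinct values, A + A = {-32, -24, -17, -16, -11, -9, -7, -3, -2, 1, 4, 5, 7, 8, 10, 12, 14, 15, 18, 22, 26, 28, 32, 36, 46}, so |A + A| = 25. Thus K = 25/7. For comparison, the minimum possible |A + A| over all 7-element sets is 2·7 − 1 = 13 (so min K = 13/7), attained only by arithmetic progressions.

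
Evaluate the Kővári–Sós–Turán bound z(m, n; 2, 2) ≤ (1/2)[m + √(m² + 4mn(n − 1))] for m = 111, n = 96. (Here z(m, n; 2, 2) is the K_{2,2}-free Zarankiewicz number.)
z(111, 96; 2, 2) ≤ (1/2)[111 + √(111² + 4·111·96·95)] = (1/2)[111 + √4061601] = 1063.1707

Kővári–Sós–Turán: let r_1, ..., r_111 be the row sums and z = Σ r_i the total number of 1s. Each pair of columns can share at most one row with both entries 1 (else a 2×2 all-ones block appears), so Σ_i C(r_i, 2) ≤ C(96, 2) = 4560. By convexity Σ_i C(r_i, 2) ≥ 111·C(z/111, 2) = z(z − 111)/(2·111), giving z² − 111z − 111·96·95 ≤ 0 and hence z ≤ (1/2)[111 + √(12321 + 4·1012320)] = (1/2)[111 + √4061601] ≈ (1/2)(111 + 2015.3414) = 1063.1707.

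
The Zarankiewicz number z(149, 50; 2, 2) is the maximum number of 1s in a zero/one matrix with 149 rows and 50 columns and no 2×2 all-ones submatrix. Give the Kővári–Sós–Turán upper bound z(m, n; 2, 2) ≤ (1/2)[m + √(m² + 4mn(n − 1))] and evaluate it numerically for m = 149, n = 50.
z(149, 50; 2, 2) ≤ (1/2)[149 + √(149² + 4·149·50·49)] = (1/2)[149 + √1482401] = 683.2695

Kővári–Sós–Turán: let r_1, ..., r_149 be the row sums and z = Σ r_i the total number of 1s. Each pair of columns can share at most one row with both entries 1 (else a 2×2 all-ones block appears), so Σ_i C(r_i, 2) ≤ C(50, 2) = 1225. By convexity Σ_i C(r_i, 2) ≥ 149·C(z/149, 2) = z(z − 149)/(2·149), giving z² − 149z − 149·50·49 ≤ 0 and hence z ≤ (1/2)[149 + √(22201 + 4·365050)] = (1/2)[149 + √1482401] ≈ (1/2)(149 + 1217.5389) = 683.2695.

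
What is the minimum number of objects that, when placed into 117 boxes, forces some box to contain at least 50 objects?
n = (50 − 1)·117 + 1 = 5734

By the generalised pigeonhole principle, to guarantee some box contains ≥ r objects we need more than (r − 1) · k objects total. Threshold: n = (r − 1) · k + 1. With r = 50 and k = 117: n = 49 · 117 + 1 = 5733 + 1 = 5734. For n = 5733 = 49 · 117, we can put exactly 49 objects in every box, avoiding 50 in any single one — so 5734 is tight.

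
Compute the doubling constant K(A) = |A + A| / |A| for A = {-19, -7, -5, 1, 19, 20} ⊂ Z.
K = |A + A| / |A| = 21/6 = 7/2

Enumerate A + A = {a + b : a, b ∈ A}. With |A| = 6, there are |A|^2 = 36 ordered sum pairs; collecting distinct values, A + A = {-38, -26, -24, -18, -14, -12, -10, -6, -4, 0, 1, 2, 12, 13, 14, 15, 20, 21, 38, 39, 40}, so |A + A| = 21. Thus K = 21/6 = 7/2. For comparison, the minimum possible |A + A| over all 6-element sets is 2·6 − 1 = 11 (so min K = 11/6), attained only by arithmetic progressions.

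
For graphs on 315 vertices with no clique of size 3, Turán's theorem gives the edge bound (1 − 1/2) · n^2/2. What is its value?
Turán density bound = (1/2) · 315^2/2 = 99225/4 ≈ 24806.25

Turán's theorem: ex(n, K_{r+1}) is achieved by the complete r-partite Turán graph T(n, r) with parts as balanced as possible, and is at most (1 − 1/r) · n^2/2. For r = 2, n = 315: the density bound is (1/2) · 99225/2 = 99225/4 ≈ 24806.25. The integer-valued extremum is e(T(315, 2)) = 24806, which is strictly less than the density bound 99225/4 since 2 ∤ 315 (the parts of T(315, 2) cannot all be equal).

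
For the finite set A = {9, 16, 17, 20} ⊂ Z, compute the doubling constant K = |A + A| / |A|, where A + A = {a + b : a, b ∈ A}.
K = |A + A| / |A| = 10/4 = 5/2

Enumerate A + A = {a + b : a, b ∈ A}. With |A| = 4, there are |A|^2 = 16 ordered sum pairs; collecting distinct values, A + A = {18, 25, 26, 29, 32, 33, 34, 36, 37, 40}, so |A + A| = 10. Thus K = 10/4 = 5/2. For comparison, the minimum possible |A + A| over all 4-element sets is 2·4 − 1 = 7 (so min K = 7/4), attained only by arithmetic progressions.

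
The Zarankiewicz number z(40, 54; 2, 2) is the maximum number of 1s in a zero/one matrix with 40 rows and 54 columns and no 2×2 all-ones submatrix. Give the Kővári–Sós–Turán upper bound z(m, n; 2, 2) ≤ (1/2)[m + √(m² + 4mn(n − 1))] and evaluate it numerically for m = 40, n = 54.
z(40, 54; 2, 2) ≤ (1/2)[40 + √(40² + 4·40·54·53)] = (1/2)[40 + √459520] = 358.9395

Kővári–Sós–Turán: let r_1, ..., r_40 be the row sums and z = Σ r_i the total number of 1s. Each pair of columns can share at most one row with both entries 1 (else a 2×2 all-ones block appears), so Σ_i C(r_i, 2) ≤ C(54, 2) = 1431. By convexity Σ_i C(r_i, 2) ≥ 40·C(z/40, 2) = z(z − 40)/(2·40), giving z² − 40z − 40·54·53 ≤ 0 and hence z ≤ (1/2)[40 + √(1600 + 4·114480)] = (1/2)[40 + √459520] ≈ (1/2)(40 + 677.879) = 358.9395.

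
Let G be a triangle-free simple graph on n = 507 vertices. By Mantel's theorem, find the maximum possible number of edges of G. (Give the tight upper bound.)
ex(507, K_3) = ⌊507^2/4⌋ = 64262

Mantel (1907): a triangle-free graph on n vertices has at most ⌊n^2/4⌋ edges, with equality for the complete bipartite graph K_{⌊n/2⌋, ⌈n/2⌉}. For n = 507: ⌊507^2/4⌋ = ⌊257049/4⌋ = 64262. The extremal graph is K_{253, 254}, which has 253·254 = 64262 edges.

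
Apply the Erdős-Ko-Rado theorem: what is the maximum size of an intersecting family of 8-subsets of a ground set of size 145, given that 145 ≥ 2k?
max |F| = C(144, 7) = 219683466288

The Erdős-Ko-Rado theorem states: for n ≥ 2k, an intersecting family of k-subsets of an n-element set has size at most C(n − 1, k − 1), with equality for 'star' families {A ⊆ [n] : |A| = k, i ∈ A} (fix an element i). For n = 145, k = 8: C(144, 7) = 219683466288.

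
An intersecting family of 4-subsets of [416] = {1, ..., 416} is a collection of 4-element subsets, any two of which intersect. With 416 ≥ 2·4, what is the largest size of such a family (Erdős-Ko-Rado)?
max |F| = C(415, 3) = 11826255

Erdős-Ko-Rado (1961): when n ≥ 2k, max |F| = C(n−1, k−1). The bound is attained by the star {A : i ∈ A} for any fixed i ∈ [n]. Here C(416−1, 4−1) = C(415, 3) = 11826255.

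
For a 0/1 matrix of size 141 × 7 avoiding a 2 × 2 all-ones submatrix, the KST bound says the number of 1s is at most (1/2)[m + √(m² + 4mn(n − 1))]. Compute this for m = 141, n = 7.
z(141, 7; 2, 2) ≤ (1/2)[141 + √(141² + 4·141·7·6)] = (1/2)[141 + √43569] = 174.8659

Kővári–Sós–Turán: let r_1, ..., r_141 be the row sums and z = Σ r_i the total number of 1s. Each pair of columns can share at most one row with both entries 1 (else a 2×2 all-ones block appears), so Σ_i C(r_i, 2) ≤ C(7, 2) = 21. By convexity Σ_i C(r_i, 2) ≥ 141·C(z/141, 2) = z(z − 141)/(2·141), giving z² − 141z − 141·7·6 ≤ 0 and hence z ≤ (1/2)[141 + √(19881 + 4·5922)] = (1/2)[141 + √43569] ≈ (1/2)(141 + 208.7319) = 174.8659.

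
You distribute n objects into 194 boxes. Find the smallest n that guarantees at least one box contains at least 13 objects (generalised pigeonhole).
n = (13 − 1)·194 + 1 = 2329

By the generalised pigeonhole principle, to guarantee some box contains ≥ r objects we need more than (r − 1) · k objects total. Threshold: n = (r − 1) · k + 1. With r = 13 and k = 194: n = 12 · 194 + 1 = 2328 + 1 = 2329. For n = 2328 = 12 · 194, we can put exactly 12 objects in every box, avoiding 13 in any single one — so 2329 is tight.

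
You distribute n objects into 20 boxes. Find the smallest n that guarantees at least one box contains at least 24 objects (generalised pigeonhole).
n = (24 − 1)·20 + 1 = 461

By the generalised pigeonhole principle, to guarantee some box contains ≥ r objects we need more than (r − 1) · k objects total. Threshold: n = (r − 1) · k + 1. With r = 24 and k = 20: n = 23 · 20 + 1 = 460 + 1 = 461. For n = 460 = 23 · 20, we can put exactly 23 objects in every box, avoiding 24 in any single one — so 461 is tight.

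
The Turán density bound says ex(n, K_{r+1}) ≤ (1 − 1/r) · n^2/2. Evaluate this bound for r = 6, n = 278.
Turán density bound = (5/6) · 278^2/2 = 96605/3 ≈ 32201.6667

Turán's theorem: ex(n, K_{r+1}) is achieved by the complete r-partite Turán graph T(n, r) with parts as balanced as possible, and is at most (1 − 1/r) · n^2/2. For r = 6, n = 278: the density bound is (5/6) · 77284/2 = 96605/3 ≈ 32201.6667. The integer-valued extremum is e(T(278, 6)) = 32201, which is strictly less than the density bound 96605/3 since 6 ∤ 278 (the parts of T(278, 6) cannot all be equal).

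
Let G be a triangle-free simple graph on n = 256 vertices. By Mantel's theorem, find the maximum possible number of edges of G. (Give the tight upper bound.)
ex(256, K_3) = ⌊256^2/4⌋ = 16384

Mantel (1907): a triangle-free graph on n vertices has at most ⌊n^2/4⌋ edges, with equality for the complete bipartite graph K_{⌊n/2⌋, ⌈n/2⌉}. For n = 256: ⌊256^2/4⌋ = ⌊65536/4⌋ = 16384. The extremal graph is K_{128, 128}, which has 128·128 = 16384 edges.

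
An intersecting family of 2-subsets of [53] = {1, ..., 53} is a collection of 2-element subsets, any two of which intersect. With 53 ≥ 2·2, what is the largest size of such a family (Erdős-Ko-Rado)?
max |F| = C(52, 1) = 52

Erdős-Ko-Rado (1961): when n ≥ 2k, max |F| = C(n−1, k−1). The bound is attained by the star {A : i ∈ A} for any fixed i ∈ [n]. Here C(53−1, 2−1) = C(52, 1) = 52.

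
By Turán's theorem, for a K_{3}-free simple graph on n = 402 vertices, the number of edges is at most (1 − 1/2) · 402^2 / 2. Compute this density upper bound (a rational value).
Turán density bound = (1/2) · 402^2/2 = 40401

Turán's theorem: ex(n, K_{r+1}) is achieved by the complete r-partite Turán graph T(n, r) with parts as balanced as possible, and is at most (1 − 1/r) · n^2/2. For r = 2, n = 402: the density bound is (1/2) · 161604/2 = 40401. Since 2 ∣ 402, the Turán graph T(402, 2) has parts of equal size 201, and its edge count e(T(402, 2)) = 40401 attains the density bound exactly.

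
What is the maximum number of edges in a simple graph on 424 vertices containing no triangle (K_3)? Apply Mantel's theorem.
ex(424, K_3) = ⌊424^2/4⌋ = 44944

Mantel (1907): a triangle-free graph on n vertices has at most ⌊n^2/4⌋ edges, with equality for the complete bipartite graph K_{⌊n/2⌋, ⌈n/2⌉}. For n = 424: ⌊424^2/4⌋ = ⌊179776/4⌋ = 44944. The extremal graph is K_{212, 212}, which has 212·212 = 44944 edges.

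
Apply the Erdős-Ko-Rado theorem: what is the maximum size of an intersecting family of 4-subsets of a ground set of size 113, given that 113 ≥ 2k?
max |F| = C(112, 3) = 227920

The Erdős-Ko-Rado theorem states: for n ≥ 2k, an intersecting family of k-subsets of an n-element set has size at most C(n − 1, k − 1), with equality for 'star' families {A ⊆ [n] : |A| = k, i ∈ A} (fix an element i). For n = 113, k = 4: C(112, 3) = 227920.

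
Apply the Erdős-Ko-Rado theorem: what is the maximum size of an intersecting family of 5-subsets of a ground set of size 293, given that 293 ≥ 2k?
max |F| = C(292, 4) = 296729305

Erdős-Ko-Rado (1961): when n ≥ 2k, max |F| = C(n−1, k−1). The bound is attained by the star {A : i ∈ A} for any fixed i ∈ [n]. Here C(293−1, 5−1) = C(292, 4) = 296729305.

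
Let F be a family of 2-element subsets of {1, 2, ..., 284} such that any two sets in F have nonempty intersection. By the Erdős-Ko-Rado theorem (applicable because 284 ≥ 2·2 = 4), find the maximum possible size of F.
max |F| = C(283, 1) = 283

The Erdős-Ko-Rado theorem states: for n ≥ 2k, an intersecting family of k-subsets of an n-element set has size at most C(n − 1, k − 1), with equality for 'star' families {A ⊆ [n] : |A| = k, i ∈ A} (fix an element i). For n = 284, k = 2: C(283, 1) = 283.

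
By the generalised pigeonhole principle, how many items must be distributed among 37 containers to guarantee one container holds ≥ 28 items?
n = (28 − 1)·37 + 1 = 1000

By the generalised pigeonhole principle, to guarantee some box contains ≥ r objects we need more than (r − 1) · k objects total. Threshold: n = (r − 1) · k + 1. With r = 28 and k = 37: n = 27 · 37 + 1 = 999 + 1 = 1000. For n = 999 = 27 · 37, we can put exactly 27 objects in every box, avoiding 28 in any single one — so 1000 is tight.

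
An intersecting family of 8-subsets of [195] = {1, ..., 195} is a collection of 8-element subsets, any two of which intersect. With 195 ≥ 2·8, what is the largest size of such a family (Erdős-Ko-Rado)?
max |F| = C(194, 7) = 1839231315648

The Erdős-Ko-Rado theorem states: for n ≥ 2k, an intersecting family of k-subsets of an n-element set has size at most C(n − 1, k − 1), with equality for 'star' families {A ⊆ [n] : |A| = k, i ∈ A} (fix an element i). For n = 195, k = 8: C(194, 7) = 1839231315648.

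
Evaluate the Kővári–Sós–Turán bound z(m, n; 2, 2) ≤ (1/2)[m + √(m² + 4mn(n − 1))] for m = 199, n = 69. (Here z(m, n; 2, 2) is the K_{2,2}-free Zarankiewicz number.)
z(199, 69; 2, 2) ≤ (1/2)[199 + √(199² + 4·199·69·68)] = (1/2)[199 + √3774433] = 1070.895

Kővári–Sós–Turán: let r_1, ..., r_199 be the row sums and z = Σ r_i the total number of 1s. Each pair of columns can share at most one row with both entries 1 (else a 2×2 all-ones block appears), so Σ_i C(r_i, 2) ≤ C(69, 2) = 2346. By convexity Σ_i C(r_i, 2) ≥ 199·C(z/199, 2) = z(z − 199)/(2·199), giving z² − 199z − 199·69·68 ≤ 0 and hence z ≤ (1/2)[199 + √(39601 + 4·933708)] = (1/2)[199 + √3774433] ≈ (1/2)(199 + 1942.79) = 1070.895.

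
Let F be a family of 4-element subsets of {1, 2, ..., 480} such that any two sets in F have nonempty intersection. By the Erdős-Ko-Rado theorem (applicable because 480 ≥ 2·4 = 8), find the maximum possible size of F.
max |F| = C(479, 3) = 18202479

Erdős-Ko-Rado (1961): when n ≥ 2k, max |F| = C(n−1, k−1). The bound is attained by the star {A : i ∈ A} for any fixed i ∈ [n]. Here C(480−1, 4−1) = C(479, 3) = 18202479.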